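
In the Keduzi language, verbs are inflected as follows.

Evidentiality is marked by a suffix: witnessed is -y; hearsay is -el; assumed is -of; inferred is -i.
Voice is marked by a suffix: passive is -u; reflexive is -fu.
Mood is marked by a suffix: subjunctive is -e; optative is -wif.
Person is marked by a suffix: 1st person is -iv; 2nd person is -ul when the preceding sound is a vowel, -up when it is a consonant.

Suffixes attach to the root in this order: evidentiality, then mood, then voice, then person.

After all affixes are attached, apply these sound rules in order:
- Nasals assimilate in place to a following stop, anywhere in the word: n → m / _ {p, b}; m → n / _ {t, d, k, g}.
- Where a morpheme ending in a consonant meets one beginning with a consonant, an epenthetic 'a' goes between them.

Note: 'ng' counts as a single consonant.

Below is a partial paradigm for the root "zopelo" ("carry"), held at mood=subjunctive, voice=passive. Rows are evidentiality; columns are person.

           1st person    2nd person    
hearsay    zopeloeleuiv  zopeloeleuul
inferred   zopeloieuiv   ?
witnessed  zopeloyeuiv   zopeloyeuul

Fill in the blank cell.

Attach evidentiality inferred -i → zopeloi.
Attach mood subjunctive -e → zopeloie.
Attach voice passive -u → zopeloieu.
Attach person 2nd person -ul (after vowel 'u') → zopeloieuul.
Nasal assimilation: no change.
Epenthesis: no change.

zopeloieuul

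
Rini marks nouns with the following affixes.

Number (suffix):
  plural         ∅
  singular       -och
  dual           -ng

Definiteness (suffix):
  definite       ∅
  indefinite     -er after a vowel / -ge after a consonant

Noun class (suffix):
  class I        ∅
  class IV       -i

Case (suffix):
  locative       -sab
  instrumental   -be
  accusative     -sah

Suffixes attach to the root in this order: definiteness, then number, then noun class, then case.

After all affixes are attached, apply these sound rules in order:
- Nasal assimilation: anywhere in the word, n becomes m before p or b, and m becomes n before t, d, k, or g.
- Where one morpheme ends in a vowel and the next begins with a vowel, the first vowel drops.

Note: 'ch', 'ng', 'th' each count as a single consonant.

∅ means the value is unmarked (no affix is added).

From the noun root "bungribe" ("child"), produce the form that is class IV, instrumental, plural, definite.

definiteness = definite: zero marking, form stays bungribe.
number = plural: zero marking, form stays bungribe.
Attach noun class class IV -i → bungribei.
Attach case instrumental -be → bungribeibe.
Nasal assimilation: no change.
Apply vowel deletion: bungribeibe → bungribibe.

bungribibe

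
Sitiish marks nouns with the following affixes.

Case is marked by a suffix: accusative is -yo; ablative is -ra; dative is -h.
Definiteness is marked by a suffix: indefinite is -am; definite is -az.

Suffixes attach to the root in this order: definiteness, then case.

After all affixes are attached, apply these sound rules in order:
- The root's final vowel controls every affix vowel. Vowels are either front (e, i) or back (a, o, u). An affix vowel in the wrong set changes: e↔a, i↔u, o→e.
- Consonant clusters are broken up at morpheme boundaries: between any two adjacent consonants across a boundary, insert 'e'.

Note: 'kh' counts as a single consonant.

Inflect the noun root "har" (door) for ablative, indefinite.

Attach definiteness indefinite -am → haram.
Attach case ablative -ra → haramra.
Vowel harmony: no change.
Apply epenthesis: haramra → haramera.

haramera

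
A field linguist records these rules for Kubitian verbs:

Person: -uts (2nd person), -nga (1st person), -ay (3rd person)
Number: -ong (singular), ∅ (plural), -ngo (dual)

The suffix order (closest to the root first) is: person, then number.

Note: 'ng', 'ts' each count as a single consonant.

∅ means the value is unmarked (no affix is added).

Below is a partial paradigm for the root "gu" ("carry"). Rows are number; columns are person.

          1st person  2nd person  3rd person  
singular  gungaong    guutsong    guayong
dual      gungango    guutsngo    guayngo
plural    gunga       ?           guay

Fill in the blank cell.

guuts

Attach person 2nd person -uts → guuts.
number = plural: zero marking, form stays guuts.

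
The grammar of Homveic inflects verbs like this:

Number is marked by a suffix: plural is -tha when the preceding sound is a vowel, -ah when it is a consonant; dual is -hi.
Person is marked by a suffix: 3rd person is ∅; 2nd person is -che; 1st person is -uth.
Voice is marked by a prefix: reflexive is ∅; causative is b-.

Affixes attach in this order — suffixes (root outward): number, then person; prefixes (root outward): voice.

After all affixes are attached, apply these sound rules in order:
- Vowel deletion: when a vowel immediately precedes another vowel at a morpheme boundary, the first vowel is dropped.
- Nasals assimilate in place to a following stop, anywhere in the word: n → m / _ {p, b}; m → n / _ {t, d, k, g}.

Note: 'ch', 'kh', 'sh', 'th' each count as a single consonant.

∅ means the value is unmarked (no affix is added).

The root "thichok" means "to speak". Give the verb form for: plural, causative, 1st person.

bthichokahuth

Attach number plural -ah (after consonant 'k') → thichokah.
Attach voice causative b- → bthichokah.
Attach person 1st person -uth → bthichokahuth.
Vowel deletion: no change.
Nasal assimilation: no change.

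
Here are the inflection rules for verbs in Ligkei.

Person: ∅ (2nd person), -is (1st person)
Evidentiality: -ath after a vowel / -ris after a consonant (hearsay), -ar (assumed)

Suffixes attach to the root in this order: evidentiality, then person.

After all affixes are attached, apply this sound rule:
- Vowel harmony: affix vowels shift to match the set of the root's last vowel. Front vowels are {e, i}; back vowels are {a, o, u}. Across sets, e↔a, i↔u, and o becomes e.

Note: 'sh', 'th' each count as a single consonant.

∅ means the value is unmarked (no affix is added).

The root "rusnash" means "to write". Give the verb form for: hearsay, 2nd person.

rusnashrus

Attach evidentiality hearsay -ris (after consonant 'sh') → rusnashris.
person = 2nd person: zero marking, form stays rusnashris.
Apply vowel harmony: rusnashris → rusnashrus.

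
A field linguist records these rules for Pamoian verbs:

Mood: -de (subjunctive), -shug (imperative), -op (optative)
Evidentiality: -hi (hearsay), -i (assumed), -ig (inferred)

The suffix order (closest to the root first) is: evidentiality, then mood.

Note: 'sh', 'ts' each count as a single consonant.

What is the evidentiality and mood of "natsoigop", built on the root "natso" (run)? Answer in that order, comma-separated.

Segment: natso-ig-op.
evidentiality: -ig → inferred.
mood: -op → optative.

inferred, optative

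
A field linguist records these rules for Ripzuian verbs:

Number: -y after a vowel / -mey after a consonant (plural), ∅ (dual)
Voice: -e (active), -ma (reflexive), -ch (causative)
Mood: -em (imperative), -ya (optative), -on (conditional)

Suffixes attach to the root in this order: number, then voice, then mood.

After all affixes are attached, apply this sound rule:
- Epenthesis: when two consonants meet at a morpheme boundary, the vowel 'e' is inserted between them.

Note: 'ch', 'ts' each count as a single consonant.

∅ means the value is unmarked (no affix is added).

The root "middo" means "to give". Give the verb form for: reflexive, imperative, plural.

middoyemaem

Attach number plural -y (after vowel 'o') → middoy.
Attach voice reflexive -ma → middoyma.
Attach mood imperative -em → middoymaem.
Apply epenthesis: middoymaem → middoyemaem.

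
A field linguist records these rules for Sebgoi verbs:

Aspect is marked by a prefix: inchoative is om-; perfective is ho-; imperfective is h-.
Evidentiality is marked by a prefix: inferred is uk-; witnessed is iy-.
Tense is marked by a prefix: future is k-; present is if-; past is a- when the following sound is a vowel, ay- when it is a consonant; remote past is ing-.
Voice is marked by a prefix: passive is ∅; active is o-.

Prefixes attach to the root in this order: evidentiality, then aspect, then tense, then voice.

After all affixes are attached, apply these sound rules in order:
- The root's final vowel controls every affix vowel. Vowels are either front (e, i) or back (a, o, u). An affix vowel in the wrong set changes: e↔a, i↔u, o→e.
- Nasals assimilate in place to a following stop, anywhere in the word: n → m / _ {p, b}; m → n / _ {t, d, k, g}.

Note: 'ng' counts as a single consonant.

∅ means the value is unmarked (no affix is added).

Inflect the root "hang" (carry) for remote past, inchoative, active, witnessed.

oungomuyhang

Attach evidentiality witnessed iy- → iyhang.
Attach aspect inchoative om- → omiyhang.
Attach tense remote past ing- → ingomiyhang.
Attach voice active o- → oingomiyhang.
Apply vowel harmony: oingomiyhang → oungomuyhang.
Nasal assimilation: no change.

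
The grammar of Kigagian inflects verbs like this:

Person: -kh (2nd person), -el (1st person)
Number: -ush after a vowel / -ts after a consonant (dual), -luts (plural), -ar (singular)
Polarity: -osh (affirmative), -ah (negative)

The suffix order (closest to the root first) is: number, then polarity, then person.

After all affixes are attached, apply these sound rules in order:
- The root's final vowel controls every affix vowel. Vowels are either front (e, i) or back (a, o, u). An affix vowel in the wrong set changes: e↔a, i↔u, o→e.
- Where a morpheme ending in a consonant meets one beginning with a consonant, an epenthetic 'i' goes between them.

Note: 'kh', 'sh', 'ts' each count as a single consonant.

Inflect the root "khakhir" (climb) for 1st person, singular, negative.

Attach number singular -ar → khakhirar.
Attach polarity negative -ah → khakhirarah.
Attach person 1st person -el → khakhirarahel.
Apply vowel harmony: khakhirarahel → khakhirerehel.
Epenthesis: no change.

khakhirerehel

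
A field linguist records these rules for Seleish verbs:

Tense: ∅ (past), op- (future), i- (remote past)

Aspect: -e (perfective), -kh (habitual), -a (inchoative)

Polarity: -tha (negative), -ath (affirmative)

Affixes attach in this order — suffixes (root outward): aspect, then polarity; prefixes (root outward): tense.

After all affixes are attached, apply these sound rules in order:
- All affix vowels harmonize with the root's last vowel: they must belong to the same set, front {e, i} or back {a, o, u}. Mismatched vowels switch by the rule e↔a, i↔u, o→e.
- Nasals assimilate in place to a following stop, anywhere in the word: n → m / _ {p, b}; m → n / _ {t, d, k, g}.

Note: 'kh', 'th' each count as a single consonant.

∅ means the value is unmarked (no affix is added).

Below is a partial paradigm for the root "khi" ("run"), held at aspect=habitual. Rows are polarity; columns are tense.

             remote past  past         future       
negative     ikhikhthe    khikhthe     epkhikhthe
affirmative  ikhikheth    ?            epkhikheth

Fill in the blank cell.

khikheth

Attach aspect habitual -kh → khikh.
tense = past: zero marking, form stays khikh.
Attach polarity affirmative -ath → khikhath.
Apply vowel harmony: khikhath → khikheth.
Nasal assimilation: no change.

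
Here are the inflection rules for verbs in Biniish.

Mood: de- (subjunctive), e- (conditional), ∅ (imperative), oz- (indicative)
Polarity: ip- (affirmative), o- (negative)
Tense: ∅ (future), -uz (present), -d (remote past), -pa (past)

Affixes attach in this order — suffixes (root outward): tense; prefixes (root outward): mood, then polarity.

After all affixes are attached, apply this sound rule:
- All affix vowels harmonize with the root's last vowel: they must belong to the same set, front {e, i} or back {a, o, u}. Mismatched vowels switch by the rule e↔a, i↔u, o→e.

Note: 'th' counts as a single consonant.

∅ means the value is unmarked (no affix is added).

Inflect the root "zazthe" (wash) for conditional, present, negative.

Attach tense present -uz → zaztheuz.
Attach mood conditional e- → ezaztheuz.
Attach polarity negative o- → oezaztheuz.
Apply vowel harmony: oezaztheuz → eezaztheiz.

eezaztheiz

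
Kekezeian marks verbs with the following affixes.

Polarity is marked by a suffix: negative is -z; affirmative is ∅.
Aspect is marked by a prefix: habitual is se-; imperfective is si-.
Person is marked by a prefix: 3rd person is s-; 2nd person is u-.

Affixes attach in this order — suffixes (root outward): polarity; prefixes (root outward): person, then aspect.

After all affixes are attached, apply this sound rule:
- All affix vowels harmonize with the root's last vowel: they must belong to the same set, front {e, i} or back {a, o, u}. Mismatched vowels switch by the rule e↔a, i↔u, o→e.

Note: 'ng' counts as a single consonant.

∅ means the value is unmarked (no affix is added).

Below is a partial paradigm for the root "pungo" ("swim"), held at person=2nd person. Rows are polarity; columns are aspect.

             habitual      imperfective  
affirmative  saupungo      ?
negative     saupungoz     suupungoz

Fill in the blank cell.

Attach person 2nd person u- → upungo.
Attach aspect imperfective si- → siupungo.
polarity = affirmative: zero marking, form stays siupungo.
Apply vowel harmony: siupungo → suupungo.

suupungo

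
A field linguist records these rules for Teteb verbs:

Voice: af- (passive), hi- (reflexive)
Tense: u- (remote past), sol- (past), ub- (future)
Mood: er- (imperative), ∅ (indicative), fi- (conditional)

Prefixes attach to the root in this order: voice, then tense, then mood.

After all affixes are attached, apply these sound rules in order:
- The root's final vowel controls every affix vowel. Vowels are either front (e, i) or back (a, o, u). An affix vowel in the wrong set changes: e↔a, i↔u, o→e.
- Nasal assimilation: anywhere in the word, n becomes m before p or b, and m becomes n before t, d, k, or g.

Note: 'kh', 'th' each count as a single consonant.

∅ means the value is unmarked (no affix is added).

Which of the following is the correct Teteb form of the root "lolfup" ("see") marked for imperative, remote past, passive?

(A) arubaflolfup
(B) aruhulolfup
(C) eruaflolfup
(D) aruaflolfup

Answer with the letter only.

D

Attach voice passive af- → aflolfup.
Attach tense remote past u- → uaflolfup.
Attach mood imperative er- → eruaflolfup.
Apply vowel harmony: eruaflolfup → aruaflolfup.
Nasal assimilation: no change.
So the correct form is aruaflolfup, option (D).
(B) aruhulolfup is wrong: it uses reflexive instead of passive for voice.
(C) eruaflolfup is wrong: it fails to apply the sound rule(s).
(A) arubaflolfup is wrong: it uses future instead of remote past for tense.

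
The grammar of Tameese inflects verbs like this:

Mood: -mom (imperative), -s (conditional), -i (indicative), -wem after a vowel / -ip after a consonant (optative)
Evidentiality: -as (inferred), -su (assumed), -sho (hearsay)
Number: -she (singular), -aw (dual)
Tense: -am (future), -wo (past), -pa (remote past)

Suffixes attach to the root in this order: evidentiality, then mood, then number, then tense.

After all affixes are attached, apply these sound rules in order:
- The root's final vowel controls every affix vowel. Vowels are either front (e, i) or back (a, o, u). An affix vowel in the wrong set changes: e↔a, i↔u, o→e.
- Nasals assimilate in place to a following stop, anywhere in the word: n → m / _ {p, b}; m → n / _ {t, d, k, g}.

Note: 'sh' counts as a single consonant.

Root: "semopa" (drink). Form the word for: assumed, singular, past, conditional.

Attach evidentiality assumed -su → semopasu.
Attach mood conditional -s → semopasus.
Attach number singular -she → semopasusshe.
Attach tense past -wo → semopasusshewo.
Apply vowel harmony: semopasusshewo → semopasusshawo.
Nasal assimilation: no change.

semopasusshawo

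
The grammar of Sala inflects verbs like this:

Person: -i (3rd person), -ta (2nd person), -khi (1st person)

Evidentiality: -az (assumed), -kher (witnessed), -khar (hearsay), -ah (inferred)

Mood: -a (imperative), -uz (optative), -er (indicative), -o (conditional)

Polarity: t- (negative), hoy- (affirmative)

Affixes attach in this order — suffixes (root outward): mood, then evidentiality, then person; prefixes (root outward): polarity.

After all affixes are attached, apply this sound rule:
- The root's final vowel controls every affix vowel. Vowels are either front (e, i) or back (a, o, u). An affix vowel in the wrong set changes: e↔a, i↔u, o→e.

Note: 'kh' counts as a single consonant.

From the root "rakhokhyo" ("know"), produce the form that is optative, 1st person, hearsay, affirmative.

hoyrakhokhyouzkharkhu

Attach polarity affirmative hoy- → hoyrakhokhyo.
Attach mood optative -uz → hoyrakhokhyouz.
Attach evidentiality hearsay -khar → hoyrakhokhyouzkhar.
Attach person 1st person -khi → hoyrakhokhyouzkharkhi.
Apply vowel harmony: hoyrakhokhyouzkharkhi → hoyrakhokhyouzkharkhu.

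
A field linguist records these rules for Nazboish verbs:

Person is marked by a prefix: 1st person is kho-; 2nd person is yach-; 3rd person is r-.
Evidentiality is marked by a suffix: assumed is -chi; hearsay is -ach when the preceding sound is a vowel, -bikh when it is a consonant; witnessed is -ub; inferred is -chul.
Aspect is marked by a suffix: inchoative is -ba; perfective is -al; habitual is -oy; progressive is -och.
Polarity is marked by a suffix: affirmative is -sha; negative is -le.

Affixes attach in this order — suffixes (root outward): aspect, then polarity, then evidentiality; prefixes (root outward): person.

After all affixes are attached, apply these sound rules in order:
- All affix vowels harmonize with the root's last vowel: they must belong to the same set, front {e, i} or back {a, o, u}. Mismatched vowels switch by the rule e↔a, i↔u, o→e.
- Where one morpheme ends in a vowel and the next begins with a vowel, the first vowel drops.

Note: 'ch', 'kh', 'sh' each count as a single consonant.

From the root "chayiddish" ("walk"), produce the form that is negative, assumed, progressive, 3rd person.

rchayiddishechlechi

Attach aspect progressive -och → chayiddishoch.
Attach polarity negative -le → chayiddishochle.
Attach evidentiality assumed -chi → chayiddishochlechi.
Attach person 3rd person r- → rchayiddishochlechi.
Apply vowel harmony: rchayiddishochlechi → rchayiddishechlechi.
Vowel deletion: no change.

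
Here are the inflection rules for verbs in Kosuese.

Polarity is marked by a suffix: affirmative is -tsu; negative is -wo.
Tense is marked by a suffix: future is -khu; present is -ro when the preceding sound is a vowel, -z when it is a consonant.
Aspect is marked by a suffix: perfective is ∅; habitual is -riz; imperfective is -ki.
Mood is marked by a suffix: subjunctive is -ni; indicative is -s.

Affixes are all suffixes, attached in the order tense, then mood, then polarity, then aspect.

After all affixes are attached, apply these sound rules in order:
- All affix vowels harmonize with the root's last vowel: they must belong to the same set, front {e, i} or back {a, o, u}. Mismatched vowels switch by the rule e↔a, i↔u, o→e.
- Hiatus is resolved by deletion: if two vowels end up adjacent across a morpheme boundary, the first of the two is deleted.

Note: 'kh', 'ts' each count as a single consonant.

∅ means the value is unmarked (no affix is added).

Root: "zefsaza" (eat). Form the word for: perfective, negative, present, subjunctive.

Attach tense present -ro (after vowel 'a') → zefsazaro.
Attach mood subjunctive -ni → zefsazaroni.
Attach polarity negative -wo → zefsazaroniwo.
aspect = perfective: zero marking, form stays zefsazaroniwo.
Apply vowel harmony: zefsazaroniwo → zefsazaronuwo.
Vowel deletion: no change.

zefsazaronuwo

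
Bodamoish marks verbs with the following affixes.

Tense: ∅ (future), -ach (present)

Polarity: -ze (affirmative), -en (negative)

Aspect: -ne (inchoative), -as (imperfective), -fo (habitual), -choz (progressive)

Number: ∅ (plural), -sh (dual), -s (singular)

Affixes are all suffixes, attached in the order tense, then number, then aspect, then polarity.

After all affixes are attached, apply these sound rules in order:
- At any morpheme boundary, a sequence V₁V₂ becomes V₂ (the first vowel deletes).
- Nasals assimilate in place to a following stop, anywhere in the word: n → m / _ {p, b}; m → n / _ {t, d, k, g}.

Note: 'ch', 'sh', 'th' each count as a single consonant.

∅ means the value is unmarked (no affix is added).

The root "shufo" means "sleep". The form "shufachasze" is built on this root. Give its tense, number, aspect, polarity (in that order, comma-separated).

present, plural, imperfective, affirmative

Segment: shufo-ach-as-ze.
tense: -ach → present.
number: ∅ → plural.
aspect: -as → imperfective.
polarity: -ze → affirmative.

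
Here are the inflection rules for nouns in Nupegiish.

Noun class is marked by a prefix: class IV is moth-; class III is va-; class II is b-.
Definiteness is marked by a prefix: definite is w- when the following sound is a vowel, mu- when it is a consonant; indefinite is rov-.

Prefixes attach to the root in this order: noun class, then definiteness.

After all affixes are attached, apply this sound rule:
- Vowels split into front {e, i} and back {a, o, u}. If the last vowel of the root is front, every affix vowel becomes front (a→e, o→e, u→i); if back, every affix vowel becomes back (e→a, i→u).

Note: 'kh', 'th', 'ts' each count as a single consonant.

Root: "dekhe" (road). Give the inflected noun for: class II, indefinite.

Attach noun class class II b- → bdekhe.
Attach definiteness indefinite rov- → rovbdekhe.
Apply vowel harmony: rovbdekhe → revbdekhe.

revbdekhe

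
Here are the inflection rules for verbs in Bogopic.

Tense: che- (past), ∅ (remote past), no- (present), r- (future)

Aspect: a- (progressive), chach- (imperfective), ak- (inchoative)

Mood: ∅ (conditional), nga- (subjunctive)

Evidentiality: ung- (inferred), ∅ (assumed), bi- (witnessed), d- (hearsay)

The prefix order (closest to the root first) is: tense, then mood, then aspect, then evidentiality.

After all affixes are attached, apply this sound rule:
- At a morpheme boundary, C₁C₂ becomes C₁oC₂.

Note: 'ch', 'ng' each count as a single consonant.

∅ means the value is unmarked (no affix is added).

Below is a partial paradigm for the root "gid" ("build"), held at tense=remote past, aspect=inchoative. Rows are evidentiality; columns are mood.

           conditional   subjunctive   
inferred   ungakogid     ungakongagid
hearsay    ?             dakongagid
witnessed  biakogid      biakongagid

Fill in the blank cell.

tense = remote past: zero marking, form stays gid.
mood = conditional: zero marking, form stays gid.
Attach aspect inchoative ak- → akgid.
Attach evidentiality hearsay d- → dakgid.
Apply epenthesis: dakgid → dakogid.

dakogid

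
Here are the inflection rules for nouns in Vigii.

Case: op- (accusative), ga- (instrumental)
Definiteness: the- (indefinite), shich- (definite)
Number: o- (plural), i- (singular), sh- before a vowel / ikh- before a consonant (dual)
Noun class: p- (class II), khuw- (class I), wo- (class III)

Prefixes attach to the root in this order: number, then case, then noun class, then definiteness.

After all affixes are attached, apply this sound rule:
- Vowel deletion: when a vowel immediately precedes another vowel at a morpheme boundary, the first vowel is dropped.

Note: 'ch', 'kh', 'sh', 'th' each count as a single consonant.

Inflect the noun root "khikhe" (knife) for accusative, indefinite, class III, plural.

thewopokhikhe

Attach number plural o- → okhikhe.
Attach case accusative op- → opokhikhe.
Attach noun class class III wo- → woopokhikhe.
Attach definiteness indefinite the- → thewoopokhikhe.
Apply vowel deletion: thewoopokhikhe → thewopokhikhe.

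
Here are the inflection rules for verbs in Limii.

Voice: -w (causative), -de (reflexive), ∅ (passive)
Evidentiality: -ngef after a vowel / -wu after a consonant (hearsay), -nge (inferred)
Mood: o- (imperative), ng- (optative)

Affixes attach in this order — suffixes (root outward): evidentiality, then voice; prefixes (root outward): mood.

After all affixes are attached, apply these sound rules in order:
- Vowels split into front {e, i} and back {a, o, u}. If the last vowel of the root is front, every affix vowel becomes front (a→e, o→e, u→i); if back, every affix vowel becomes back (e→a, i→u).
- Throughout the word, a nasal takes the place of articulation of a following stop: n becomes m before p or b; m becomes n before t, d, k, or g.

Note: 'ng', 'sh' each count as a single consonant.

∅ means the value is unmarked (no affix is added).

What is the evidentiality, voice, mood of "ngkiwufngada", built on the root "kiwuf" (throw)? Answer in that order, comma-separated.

Segment: ng-kiwuf-nge-de.
evidentiality: -nge → inferred.
voice: -de → reflexive.
mood: ng- → optative.

inferred, reflexive, optative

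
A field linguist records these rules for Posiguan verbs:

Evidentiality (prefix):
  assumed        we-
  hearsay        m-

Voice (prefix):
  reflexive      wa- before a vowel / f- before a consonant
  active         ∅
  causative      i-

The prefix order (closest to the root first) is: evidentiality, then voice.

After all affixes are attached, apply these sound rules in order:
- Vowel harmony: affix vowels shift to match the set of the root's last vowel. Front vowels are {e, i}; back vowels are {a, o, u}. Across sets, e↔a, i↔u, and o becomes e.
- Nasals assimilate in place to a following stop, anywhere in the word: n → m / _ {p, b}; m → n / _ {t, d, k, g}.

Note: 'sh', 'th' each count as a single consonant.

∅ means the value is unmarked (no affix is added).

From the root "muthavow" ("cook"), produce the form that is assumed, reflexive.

Attach evidentiality assumed we- → wemuthavow.
Attach voice reflexive f- (before consonant 'w') → fwemuthavow.
Apply vowel harmony: fwemuthavow → fwamuthavow.
Nasal assimilation: no change.

fwamuthavow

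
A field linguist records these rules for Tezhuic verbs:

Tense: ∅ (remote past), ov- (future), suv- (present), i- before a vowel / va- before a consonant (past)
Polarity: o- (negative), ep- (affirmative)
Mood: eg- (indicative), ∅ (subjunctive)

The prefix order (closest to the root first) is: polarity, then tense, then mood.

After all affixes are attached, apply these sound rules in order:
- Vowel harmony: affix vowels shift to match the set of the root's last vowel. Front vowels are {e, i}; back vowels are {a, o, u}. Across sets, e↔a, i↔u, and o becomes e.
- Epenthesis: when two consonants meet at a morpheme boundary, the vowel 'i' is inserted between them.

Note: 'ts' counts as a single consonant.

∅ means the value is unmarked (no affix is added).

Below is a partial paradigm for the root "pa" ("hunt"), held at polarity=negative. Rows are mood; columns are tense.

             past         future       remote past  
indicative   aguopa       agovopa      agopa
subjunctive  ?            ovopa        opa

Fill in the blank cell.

uopa

Attach polarity negative o- → opa.
Attach tense past i- (before vowel 'o') → iopa.
mood = subjunctive: zero marking, form stays iopa.
Apply vowel harmony: iopa → uopa.
Epenthesis: no change.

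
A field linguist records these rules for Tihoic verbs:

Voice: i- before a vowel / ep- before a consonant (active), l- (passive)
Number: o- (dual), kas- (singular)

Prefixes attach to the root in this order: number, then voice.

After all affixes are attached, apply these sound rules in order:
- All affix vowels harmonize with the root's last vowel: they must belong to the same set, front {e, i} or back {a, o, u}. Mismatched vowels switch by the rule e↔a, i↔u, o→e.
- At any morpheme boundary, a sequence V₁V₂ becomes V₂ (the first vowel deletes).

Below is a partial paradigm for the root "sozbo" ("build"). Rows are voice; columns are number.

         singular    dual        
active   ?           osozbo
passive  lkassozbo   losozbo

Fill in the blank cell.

Attach number singular kas- → kassozbo.
Attach voice active ep- (before consonant 'k') → epkassozbo.
Apply vowel harmony: epkassozbo → apkassozbo.
Vowel deletion: no change.

apkassozbo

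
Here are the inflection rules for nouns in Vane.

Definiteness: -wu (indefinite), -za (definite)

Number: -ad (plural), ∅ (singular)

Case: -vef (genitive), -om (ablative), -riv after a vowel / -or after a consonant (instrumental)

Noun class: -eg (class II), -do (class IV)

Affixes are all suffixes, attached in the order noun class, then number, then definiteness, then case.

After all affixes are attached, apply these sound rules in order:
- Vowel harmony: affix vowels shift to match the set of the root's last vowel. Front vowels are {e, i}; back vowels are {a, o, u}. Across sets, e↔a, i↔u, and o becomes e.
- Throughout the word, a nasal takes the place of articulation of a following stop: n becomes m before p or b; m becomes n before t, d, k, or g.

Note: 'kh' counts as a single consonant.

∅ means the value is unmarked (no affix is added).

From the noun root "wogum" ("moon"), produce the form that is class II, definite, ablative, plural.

Attach noun class class II -eg → wogumeg.
Attach number plural -ad → wogumegad.
Attach definiteness definite -za → wogumegadza.
Attach case ablative -om → wogumegadzaom.
Apply vowel harmony: wogumegadzaom → wogumagadzaom.
Nasal assimilation: no change.

wogumagadzaom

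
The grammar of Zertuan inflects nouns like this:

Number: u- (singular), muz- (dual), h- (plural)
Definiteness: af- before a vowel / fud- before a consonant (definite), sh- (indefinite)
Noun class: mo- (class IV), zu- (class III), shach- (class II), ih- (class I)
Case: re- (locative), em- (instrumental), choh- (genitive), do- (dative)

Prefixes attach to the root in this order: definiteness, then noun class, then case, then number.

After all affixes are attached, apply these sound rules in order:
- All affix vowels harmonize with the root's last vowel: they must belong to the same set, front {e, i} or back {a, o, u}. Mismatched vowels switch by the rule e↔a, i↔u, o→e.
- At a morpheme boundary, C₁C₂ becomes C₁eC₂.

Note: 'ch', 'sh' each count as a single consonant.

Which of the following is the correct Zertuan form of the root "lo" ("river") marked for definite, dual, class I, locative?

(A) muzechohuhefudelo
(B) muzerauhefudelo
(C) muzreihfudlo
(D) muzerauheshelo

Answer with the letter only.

Attach definiteness definite fud- (before consonant 'l') → fudlo.
Attach noun class class I ih- → ihfudlo.
Attach case locative re- → reihfudlo.
Attach number dual muz- → muzreihfudlo.
Apply vowel harmony: muzreihfudlo → muzrauhfudlo.
Apply epenthesis: muzrauhfudlo → muzerauhefudelo.
So the correct form is muzerauhefudelo, option (B).
(D) muzerauheshelo is wrong: it uses indefinite instead of definite for definiteness.
(C) muzreihfudlo is wrong: it fails to apply the sound rule(s).
(A) muzechohuhefudelo is wrong: it uses genitive instead of locative for case.

B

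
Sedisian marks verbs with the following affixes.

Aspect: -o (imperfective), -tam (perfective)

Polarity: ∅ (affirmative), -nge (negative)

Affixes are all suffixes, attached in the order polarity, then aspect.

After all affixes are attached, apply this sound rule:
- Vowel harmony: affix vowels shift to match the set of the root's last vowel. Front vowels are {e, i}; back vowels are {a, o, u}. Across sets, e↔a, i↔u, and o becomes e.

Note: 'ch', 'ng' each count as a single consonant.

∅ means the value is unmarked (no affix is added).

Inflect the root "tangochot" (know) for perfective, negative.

tangochotngatam

Attach polarity negative -nge → tangochotnge.
Attach aspect perfective -tam → tangochotngetam.
Apply vowel harmony: tangochotngetam → tangochotngatam.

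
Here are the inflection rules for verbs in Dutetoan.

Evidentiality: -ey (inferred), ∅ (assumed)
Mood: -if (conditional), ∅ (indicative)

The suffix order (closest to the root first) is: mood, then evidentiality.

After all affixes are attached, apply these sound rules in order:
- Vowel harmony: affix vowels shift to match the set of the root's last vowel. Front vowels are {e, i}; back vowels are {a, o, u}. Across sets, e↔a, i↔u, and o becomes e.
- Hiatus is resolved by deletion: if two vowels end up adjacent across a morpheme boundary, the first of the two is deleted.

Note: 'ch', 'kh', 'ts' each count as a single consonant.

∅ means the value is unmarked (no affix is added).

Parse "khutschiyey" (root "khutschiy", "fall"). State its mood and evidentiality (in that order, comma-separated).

Segment: khutschiy-ey.
mood: ∅ → indicative.
evidentiality: -ey → inferred.

indicative, inferred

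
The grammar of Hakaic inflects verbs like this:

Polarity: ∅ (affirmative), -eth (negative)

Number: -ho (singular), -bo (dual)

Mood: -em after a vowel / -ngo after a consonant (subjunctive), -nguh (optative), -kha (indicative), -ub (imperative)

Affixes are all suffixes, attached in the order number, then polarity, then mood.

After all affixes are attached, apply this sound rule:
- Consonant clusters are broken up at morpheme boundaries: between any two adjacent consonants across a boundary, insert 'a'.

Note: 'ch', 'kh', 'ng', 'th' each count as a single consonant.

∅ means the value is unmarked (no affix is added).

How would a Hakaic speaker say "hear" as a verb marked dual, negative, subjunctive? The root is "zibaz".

Attach number dual -bo → zibazbo.
Attach polarity negative -eth → zibazboeth.
Attach mood subjunctive -ngo (after consonant 'th') → zibazboethngo.
Apply epenthesis: zibazboethngo → zibazaboethango.

zibazaboethango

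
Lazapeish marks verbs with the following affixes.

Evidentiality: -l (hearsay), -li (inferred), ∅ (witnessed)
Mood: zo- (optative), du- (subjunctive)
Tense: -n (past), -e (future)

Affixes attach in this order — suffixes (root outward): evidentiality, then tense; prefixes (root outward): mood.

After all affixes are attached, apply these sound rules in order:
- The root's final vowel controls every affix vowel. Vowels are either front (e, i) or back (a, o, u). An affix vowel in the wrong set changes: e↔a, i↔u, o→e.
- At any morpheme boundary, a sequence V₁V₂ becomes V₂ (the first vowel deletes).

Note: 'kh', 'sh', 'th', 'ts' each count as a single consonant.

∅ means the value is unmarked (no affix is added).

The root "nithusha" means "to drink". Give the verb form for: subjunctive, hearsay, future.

Attach evidentiality hearsay -l → nithushal.
Attach mood subjunctive du- → dunithushal.
Attach tense future -e → dunithushale.
Apply vowel harmony: dunithushale → dunithushala.
Vowel deletion: no change.

dunithushala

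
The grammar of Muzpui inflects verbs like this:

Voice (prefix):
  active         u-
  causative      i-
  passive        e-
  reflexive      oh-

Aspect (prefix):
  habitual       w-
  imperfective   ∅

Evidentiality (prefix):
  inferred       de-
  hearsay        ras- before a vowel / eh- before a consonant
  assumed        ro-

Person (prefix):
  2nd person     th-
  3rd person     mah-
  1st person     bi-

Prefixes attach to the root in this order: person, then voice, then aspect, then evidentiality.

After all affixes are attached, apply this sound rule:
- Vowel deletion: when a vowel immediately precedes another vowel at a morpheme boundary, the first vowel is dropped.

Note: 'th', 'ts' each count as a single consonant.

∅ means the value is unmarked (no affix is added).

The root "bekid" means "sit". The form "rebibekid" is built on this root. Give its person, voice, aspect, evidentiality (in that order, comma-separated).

Segment: ro-e-bi-bekid.
person: bi- → 1st person.
voice: e- → passive.
aspect: ∅ → imperfective.
evidentiality: ro- → assumed.

1st person, passive, imperfective, assumed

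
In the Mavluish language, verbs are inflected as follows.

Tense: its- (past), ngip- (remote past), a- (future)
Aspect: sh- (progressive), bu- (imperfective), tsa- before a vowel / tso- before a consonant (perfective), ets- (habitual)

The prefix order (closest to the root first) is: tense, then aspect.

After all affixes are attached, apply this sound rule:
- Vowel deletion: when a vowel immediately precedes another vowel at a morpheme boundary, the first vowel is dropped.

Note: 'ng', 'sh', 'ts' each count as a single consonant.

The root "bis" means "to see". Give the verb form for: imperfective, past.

Attach tense past its- → itsbis.
Attach aspect imperfective bu- → buitsbis.
Apply vowel deletion: buitsbis → bitsbis.

bitsbis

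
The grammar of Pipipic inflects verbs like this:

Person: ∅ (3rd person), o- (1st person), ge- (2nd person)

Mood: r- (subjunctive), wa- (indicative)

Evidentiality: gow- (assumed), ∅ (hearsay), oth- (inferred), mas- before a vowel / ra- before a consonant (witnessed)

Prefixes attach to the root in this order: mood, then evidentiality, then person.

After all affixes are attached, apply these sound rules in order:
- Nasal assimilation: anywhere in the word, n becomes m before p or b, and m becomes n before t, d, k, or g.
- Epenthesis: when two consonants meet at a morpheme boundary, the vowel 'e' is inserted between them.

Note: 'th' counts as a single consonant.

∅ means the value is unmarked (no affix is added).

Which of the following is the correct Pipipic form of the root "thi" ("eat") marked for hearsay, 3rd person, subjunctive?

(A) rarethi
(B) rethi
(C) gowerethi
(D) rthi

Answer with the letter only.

Attach mood subjunctive r- → rthi.
evidentiality = hearsay: zero marking, form stays rthi.
person = 3rd person: zero marking, form stays rthi.
Nasal assimilation: no change.
Apply epenthesis: rthi → rethi.
So the correct form is rethi, option (B).
(C) gowerethi is wrong: it uses assumed instead of hearsay for evidentiality.
(D) rthi is wrong: it fails to apply the sound rule(s).
(A) rarethi is wrong: it uses witnessed instead of hearsay for evidentiality.

B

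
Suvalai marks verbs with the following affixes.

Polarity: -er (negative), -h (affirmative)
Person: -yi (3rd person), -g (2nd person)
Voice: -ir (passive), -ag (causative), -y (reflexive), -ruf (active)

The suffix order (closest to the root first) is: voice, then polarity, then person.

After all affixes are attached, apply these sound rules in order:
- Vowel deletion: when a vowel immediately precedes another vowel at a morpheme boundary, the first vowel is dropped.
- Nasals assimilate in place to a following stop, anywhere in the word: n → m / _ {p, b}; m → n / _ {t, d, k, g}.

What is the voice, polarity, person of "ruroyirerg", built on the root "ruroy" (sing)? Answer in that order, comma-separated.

Segment: ruroy-ir-er-g.
voice: -ir → passive.
polarity: -er → negative.
person: -g → 2nd person.

passive, negative, 2nd person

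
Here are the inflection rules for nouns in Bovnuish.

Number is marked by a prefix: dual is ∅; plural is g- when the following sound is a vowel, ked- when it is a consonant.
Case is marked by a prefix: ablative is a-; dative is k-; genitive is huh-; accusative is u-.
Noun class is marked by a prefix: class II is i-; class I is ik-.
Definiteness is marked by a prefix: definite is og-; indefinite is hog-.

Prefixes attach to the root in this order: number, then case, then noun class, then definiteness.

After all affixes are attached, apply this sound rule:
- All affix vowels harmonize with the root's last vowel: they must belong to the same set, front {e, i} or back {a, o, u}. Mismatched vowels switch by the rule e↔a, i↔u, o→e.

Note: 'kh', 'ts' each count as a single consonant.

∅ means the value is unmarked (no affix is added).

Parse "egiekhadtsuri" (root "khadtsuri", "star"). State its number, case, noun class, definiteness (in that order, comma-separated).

Segment: og-i-a-khadtsuri.
number: ∅ → dual.
case: a- → ablative.
noun class: i- → class II.
definiteness: og- → definite.

dual, ablative, class II, definite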